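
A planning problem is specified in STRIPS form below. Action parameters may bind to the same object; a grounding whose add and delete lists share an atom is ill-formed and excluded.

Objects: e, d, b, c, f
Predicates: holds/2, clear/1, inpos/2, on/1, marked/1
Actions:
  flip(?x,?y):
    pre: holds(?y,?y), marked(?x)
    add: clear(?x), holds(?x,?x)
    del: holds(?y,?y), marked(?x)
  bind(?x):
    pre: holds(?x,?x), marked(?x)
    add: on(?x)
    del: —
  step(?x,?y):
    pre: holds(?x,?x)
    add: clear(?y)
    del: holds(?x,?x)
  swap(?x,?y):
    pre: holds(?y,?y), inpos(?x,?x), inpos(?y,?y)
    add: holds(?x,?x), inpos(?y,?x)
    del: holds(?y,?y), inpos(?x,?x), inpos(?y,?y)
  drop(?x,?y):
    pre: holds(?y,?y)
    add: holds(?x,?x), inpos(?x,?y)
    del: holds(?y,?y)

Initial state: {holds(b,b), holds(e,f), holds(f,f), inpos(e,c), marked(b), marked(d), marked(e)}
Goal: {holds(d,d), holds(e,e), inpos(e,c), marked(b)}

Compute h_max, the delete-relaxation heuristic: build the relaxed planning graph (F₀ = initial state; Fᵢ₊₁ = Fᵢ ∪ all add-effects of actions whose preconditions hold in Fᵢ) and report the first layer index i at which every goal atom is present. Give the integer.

F0 = init (7 atoms)
F1 = F0 ∪ {clear(b), clear(c), clear(d), clear(e), clear(f), holds(c,c), holds(d,d), holds(e,e), inpos(b,f), inpos(c,b), inpos(c,f), inpos(d,b), inpos(d,f), inpos(e,b), inpos(e,f), inpos(f,b), on(b)}  (24 atoms)
goal ⊆ F1  ⇒  h_max = 1

1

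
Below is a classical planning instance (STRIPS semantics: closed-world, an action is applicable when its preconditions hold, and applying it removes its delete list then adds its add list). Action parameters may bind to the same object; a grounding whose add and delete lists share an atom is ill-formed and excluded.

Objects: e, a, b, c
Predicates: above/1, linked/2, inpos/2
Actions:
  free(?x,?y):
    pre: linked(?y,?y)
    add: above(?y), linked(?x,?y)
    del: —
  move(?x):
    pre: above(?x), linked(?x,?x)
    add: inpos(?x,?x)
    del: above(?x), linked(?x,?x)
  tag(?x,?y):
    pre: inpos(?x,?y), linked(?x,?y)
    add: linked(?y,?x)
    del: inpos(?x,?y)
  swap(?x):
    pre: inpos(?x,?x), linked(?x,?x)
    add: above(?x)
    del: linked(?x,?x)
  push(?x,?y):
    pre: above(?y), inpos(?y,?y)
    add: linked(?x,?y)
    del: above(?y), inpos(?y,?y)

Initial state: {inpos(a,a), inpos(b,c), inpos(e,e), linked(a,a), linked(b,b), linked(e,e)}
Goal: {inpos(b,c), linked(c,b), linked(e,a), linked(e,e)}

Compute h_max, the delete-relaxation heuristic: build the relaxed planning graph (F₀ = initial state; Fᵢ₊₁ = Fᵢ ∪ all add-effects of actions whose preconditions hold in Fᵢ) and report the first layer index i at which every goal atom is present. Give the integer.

1

F0 = init (6 atoms)
F1 = F0 ∪ {above(a), above(b), above(e), linked(a,b), linked(a,e), linked(b,a), linked(b,e), linked(c,a), linked(c,b), linked(c,e), linked(e,a), linked(e,b)}  (18 atoms)
goal ⊆ F1  ⇒  h_max = 1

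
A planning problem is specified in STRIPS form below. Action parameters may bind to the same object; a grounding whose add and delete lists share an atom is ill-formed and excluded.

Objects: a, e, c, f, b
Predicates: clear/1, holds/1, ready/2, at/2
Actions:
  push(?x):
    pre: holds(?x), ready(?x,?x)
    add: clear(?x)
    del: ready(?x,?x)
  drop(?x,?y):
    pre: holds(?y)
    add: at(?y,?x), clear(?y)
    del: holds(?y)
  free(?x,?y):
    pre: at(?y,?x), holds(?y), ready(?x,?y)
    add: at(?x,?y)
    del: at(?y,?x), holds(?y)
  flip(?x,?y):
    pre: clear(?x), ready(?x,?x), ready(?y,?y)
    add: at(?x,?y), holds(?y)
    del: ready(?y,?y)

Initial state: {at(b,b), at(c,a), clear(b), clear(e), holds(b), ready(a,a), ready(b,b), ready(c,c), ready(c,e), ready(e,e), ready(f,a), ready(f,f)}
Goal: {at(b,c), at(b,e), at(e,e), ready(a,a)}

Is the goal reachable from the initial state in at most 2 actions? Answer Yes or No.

1. drop(e,b)  →  {at(b,b), at(b,e), at(c,a), clear(b), clear(e), ready(a,a), ready(b,b), ready(c,c), ready(c,e), ready(e,e), ready(f,a), ready(f,f)}
2. flip(e,e)  →  {at(b,b), at(b,e), at(c,a), at(e,e), clear(b), clear(e), holds(e), ready(a,a), ready(b,b), ready(c,c), ready(c,e), ready(f,a), ready(f,f)}
3. flip(b,c)  →  {at(b,b), at(b,c), at(b,e), at(c,a), at(e,e), clear(b), clear(e), holds(c), holds(e), ready(a,a), ready(b,b), ready(c,e), ready(f,a), ready(f,f)}
optimal plan length = 3; 3 > 2

No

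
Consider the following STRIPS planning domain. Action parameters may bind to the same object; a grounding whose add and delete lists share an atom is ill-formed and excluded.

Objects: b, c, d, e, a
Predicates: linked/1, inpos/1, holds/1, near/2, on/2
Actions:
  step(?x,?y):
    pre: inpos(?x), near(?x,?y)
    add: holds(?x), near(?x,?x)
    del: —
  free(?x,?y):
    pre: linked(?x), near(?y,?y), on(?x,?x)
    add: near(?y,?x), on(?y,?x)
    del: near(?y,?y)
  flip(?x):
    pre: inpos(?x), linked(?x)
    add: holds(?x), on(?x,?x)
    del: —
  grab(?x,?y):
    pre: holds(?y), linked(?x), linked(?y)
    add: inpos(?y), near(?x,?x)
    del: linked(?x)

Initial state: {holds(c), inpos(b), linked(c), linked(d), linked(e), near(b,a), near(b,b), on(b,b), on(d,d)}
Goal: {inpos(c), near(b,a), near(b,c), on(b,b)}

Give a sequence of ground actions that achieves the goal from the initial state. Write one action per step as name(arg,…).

1. grab(d,c)  →  {holds(c), inpos(b), inpos(c), linked(c), linked(e), near(b,a), near(b,b), near(d,d), on(b,b), on(d,d)}
2. flip(c)  →  {holds(c), inpos(b), inpos(c), linked(c), linked(e), near(b,a), near(b,b), near(d,d), on(b,b), on(c,c), on(d,d)}
3. free(c,b)  →  {holds(c), inpos(b), inpos(c), linked(c), linked(e), near(b,a), near(b,c), near(d,d), on(b,b), on(b,c), on(c,c), on(d,d)}

grab(d,c); flip(c); free(c,b)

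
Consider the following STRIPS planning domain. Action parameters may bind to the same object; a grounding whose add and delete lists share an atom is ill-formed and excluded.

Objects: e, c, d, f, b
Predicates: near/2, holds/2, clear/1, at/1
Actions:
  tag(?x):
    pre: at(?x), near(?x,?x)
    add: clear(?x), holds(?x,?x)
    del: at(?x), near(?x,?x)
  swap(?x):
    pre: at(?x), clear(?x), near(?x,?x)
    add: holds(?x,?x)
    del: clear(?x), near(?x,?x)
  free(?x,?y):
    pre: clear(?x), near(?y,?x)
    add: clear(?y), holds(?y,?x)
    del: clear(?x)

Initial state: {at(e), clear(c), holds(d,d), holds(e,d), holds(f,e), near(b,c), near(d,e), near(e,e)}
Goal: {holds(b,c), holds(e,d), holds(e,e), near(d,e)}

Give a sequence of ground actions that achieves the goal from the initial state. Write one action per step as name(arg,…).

tag(e); free(c,b)

1. tag(e)  →  {clear(c), clear(e), holds(d,d), holds(e,d), holds(e,e), holds(f,e), near(b,c), near(d,e)}
2. free(c,b)  →  {clear(b), clear(e), holds(b,c), holds(d,d), holds(e,d), holds(e,e), holds(f,e), near(b,c), near(d,e)}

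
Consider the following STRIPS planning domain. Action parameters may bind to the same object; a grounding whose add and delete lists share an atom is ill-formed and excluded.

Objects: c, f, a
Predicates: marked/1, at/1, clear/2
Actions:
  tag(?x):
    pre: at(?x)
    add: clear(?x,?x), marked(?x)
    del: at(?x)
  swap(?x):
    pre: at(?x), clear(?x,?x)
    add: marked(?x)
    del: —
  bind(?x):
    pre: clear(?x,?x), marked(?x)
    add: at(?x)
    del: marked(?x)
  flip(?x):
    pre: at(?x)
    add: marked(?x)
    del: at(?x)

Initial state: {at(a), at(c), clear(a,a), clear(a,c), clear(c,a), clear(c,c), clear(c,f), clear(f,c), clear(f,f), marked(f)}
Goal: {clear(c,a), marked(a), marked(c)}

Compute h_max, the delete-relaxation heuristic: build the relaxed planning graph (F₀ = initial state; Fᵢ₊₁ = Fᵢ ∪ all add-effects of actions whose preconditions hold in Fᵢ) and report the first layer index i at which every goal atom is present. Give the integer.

1

F0 = init (10 atoms)
F1 = F0 ∪ {at(f), marked(a), marked(c)}  (13 atoms)
goal ⊆ F1  ⇒  h_max = 1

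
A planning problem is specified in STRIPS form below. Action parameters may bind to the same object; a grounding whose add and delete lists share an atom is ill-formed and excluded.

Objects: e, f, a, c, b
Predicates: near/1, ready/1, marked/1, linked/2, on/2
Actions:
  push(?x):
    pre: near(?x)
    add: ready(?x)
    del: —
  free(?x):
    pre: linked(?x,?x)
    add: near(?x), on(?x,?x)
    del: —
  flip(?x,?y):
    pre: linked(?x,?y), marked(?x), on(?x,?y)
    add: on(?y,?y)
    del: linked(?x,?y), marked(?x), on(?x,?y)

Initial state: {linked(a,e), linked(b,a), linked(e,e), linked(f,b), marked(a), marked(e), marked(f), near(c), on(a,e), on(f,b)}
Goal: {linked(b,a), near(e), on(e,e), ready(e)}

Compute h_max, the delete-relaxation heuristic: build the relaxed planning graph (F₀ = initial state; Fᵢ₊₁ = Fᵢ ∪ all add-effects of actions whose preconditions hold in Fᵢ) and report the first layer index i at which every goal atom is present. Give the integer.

F0 = init (10 atoms)
F1 = F0 ∪ {near(e), on(b,b), on(e,e), ready(c)}  (14 atoms)
F2 = F1 ∪ {ready(e)}  (15 atoms)
goal ⊆ F2  ⇒  h_max = 2

2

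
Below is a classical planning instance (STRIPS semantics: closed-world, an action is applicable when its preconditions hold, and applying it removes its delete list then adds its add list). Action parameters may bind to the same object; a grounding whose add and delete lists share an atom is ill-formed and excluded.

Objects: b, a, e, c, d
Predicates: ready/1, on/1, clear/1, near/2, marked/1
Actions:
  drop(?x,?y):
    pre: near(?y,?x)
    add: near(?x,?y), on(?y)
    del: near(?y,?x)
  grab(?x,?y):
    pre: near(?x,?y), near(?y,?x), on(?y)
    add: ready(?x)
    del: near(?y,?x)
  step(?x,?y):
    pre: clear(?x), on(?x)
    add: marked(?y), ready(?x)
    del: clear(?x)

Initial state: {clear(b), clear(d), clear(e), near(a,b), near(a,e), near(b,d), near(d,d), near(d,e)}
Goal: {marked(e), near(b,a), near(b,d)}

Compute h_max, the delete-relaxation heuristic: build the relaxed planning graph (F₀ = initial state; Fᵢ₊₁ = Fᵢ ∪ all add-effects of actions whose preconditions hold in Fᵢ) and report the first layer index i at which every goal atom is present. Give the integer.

F0 = init (8 atoms)
F1 = F0 ∪ {near(b,a), near(d,b), near(e,a), near(e,d), on(a), on(b), on(d)}  (15 atoms)
F2 = F1 ∪ {marked(a), marked(b), marked(c), marked(d), marked(e), on(e), ready(a), ready(b), ready(d), ready(e)}  (25 atoms)
goal ⊆ F2  ⇒  h_max = 2

2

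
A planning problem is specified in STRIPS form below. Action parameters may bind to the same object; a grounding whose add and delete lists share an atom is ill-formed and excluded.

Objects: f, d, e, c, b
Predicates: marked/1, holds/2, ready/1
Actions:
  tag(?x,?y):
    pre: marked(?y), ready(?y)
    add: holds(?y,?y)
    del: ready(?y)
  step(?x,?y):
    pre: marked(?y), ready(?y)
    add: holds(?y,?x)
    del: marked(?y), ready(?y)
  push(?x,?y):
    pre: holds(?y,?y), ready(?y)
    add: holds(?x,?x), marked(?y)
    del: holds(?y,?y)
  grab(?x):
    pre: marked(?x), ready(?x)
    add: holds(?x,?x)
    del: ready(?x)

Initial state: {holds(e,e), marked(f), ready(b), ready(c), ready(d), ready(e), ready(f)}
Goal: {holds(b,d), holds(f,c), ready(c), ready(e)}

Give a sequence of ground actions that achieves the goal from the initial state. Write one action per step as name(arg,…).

1. step(c,f)  →  {holds(e,e), holds(f,c), ready(b), ready(c), ready(d), ready(e)}
2. push(b,e)  →  {holds(b,b), holds(f,c), marked(e), ready(b), ready(c), ready(d), ready(e)}
3. push(f,b)  →  {holds(f,c), holds(f,f), marked(b), marked(e), ready(b), ready(c), ready(d), ready(e)}
4. step(d,b)  →  {holds(b,d), holds(f,c), holds(f,f), marked(e), ready(c), ready(d), ready(e)}

step(c,f); push(b,e); push(f,b); step(d,b)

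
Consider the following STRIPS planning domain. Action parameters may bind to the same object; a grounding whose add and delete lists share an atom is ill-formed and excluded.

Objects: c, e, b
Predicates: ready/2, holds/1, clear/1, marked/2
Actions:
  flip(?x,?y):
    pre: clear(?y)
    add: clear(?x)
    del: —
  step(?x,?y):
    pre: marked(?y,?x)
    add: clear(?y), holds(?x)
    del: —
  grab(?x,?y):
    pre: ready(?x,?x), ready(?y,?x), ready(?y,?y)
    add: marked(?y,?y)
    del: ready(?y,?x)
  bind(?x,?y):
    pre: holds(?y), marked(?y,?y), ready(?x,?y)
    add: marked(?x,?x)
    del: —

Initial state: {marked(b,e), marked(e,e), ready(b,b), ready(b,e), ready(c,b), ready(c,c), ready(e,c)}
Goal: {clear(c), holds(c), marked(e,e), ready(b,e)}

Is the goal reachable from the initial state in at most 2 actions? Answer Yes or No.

Yes

1. grab(c,c)  →  {marked(b,e), marked(c,c), marked(e,e), ready(b,b), ready(b,e), ready(c,b), ready(e,c)}
2. step(c,c)  →  {clear(c), holds(c), marked(b,e), marked(c,c), marked(e,e), ready(b,b), ready(b,e), ready(c,b), ready(e,c)}
optimal plan length = 2; 2 ≤ 2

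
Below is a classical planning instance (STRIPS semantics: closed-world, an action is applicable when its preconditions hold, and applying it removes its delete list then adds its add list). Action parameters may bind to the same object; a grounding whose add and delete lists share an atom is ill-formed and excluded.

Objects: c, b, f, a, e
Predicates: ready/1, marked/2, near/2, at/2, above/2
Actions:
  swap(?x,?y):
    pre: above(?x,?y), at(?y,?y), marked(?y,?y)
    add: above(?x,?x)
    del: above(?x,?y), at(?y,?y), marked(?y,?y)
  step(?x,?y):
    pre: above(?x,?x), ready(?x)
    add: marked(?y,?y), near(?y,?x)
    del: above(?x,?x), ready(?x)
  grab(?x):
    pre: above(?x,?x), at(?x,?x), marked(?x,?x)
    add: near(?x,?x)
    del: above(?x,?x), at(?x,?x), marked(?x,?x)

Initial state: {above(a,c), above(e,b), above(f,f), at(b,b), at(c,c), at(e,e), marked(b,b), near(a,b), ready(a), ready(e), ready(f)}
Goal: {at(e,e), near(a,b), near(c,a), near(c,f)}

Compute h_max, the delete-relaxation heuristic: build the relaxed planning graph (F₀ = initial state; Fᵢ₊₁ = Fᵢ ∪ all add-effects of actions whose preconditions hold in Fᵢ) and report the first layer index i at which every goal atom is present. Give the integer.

F0 = init (11 atoms)
F1 = F0 ∪ {above(e,e), marked(a,a), marked(c,c), marked(e,e), marked(f,f), near(a,f), near(b,f), near(c,f), near(e,f), near(f,f)}  (21 atoms)
F2 = F1 ∪ {above(a,a), near(a,e), near(b,e), near(c,e), near(e,e), near(f,e)}  (27 atoms)
F3 = F2 ∪ {near(a,a), near(b,a), near(c,a), near(e,a), near(f,a)}  (32 atoms)
goal ⊆ F3  ⇒  h_max = 3

3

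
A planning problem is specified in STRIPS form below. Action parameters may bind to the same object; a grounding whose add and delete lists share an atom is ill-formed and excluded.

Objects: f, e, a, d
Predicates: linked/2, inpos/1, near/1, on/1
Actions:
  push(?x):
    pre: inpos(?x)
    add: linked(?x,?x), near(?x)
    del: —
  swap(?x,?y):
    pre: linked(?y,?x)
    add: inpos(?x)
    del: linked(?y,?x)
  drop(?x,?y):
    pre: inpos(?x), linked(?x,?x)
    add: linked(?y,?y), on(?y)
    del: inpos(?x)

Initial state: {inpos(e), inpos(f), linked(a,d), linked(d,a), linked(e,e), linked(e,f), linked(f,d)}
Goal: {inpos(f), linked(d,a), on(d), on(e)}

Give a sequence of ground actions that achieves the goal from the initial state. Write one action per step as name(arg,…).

1. swap(d,f)  →  {inpos(d), inpos(e), inpos(f), linked(a,d), linked(d,a), linked(e,e), linked(e,f)}
2. drop(e,d)  →  {inpos(d), inpos(f), linked(a,d), linked(d,a), linked(d,d), linked(e,e), linked(e,f), on(d)}
3. drop(d,e)  →  {inpos(f), linked(a,d), linked(d,a), linked(d,d), linked(e,e), linked(e,f), on(d), on(e)}

swap(d,f); drop(e,d); drop(d,e)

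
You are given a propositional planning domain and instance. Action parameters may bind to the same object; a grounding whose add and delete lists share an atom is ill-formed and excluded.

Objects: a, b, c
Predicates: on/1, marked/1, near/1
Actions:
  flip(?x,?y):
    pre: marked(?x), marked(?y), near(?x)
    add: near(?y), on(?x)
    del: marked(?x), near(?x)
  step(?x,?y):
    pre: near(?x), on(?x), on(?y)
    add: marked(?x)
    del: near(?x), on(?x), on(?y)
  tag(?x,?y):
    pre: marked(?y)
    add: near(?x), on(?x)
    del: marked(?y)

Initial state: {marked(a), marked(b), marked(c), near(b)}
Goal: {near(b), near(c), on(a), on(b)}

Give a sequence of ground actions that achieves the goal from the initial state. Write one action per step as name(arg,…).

1. flip(b,a)  →  {marked(a), marked(c), near(a), on(b)}
2. flip(a,c)  →  {marked(c), near(c), on(a), on(b)}
3. tag(b,c)  →  {near(b), near(c), on(a), on(b)}

flip(b,a); flip(a,c); tag(b,c)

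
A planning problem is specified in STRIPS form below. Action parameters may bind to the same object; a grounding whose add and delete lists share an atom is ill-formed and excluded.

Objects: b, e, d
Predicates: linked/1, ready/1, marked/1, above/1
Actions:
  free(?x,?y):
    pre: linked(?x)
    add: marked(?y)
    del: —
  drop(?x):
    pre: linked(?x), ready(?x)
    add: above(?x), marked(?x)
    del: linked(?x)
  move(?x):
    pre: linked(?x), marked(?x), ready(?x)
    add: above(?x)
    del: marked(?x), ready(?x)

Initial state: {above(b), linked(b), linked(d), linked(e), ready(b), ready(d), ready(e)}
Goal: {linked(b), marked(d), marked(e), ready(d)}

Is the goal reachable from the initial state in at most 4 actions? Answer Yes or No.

Yes

1. free(b,e)  →  {above(b), linked(b), linked(d), linked(e), marked(e), ready(b), ready(d), ready(e)}
2. free(b,d)  →  {above(b), linked(b), linked(d), linked(e), marked(d), marked(e), ready(b), ready(d), ready(e)}
optimal plan length = 2; 2 ≤ 4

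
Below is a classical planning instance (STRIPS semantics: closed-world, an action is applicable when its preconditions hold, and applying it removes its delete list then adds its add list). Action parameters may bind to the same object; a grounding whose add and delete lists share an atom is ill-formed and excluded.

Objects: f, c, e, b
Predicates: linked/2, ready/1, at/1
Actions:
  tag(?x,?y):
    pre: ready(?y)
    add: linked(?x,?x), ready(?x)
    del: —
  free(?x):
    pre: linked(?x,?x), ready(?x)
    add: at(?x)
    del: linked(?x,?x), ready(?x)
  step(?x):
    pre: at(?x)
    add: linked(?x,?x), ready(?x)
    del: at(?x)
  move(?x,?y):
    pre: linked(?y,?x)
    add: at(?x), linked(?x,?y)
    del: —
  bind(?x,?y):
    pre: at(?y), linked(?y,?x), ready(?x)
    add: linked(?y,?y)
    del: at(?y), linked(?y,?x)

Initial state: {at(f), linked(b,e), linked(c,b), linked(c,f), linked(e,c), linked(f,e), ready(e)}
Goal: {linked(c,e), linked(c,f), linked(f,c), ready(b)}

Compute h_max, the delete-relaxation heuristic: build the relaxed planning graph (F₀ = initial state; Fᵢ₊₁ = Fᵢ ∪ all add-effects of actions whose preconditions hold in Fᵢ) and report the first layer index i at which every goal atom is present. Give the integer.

1

F0 = init (7 atoms)
F1 = F0 ∪ {at(b), at(c), at(e), linked(b,b), linked(b,c), linked(c,c), linked(c,e), linked(e,b), linked(e,e), linked(e,f), linked(f,c), linked(f,f), ready(b), ready(c), ready(f)}  (22 atoms)
goal ⊆ F1  ⇒  h_max = 1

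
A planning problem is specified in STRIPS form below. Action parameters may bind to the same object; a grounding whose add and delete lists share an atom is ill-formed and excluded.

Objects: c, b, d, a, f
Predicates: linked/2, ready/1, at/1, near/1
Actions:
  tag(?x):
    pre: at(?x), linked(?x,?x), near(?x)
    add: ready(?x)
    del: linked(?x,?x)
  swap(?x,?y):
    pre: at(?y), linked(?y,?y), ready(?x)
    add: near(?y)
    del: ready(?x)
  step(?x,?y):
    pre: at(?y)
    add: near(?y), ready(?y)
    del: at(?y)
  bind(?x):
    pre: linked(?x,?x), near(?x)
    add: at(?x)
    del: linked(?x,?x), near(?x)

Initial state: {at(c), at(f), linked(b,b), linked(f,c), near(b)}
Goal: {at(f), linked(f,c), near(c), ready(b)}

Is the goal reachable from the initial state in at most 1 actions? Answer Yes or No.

No

1. step(c,c)  →  {at(f), linked(b,b), linked(f,c), near(b), near(c), ready(c)}
2. bind(b)  →  {at(b), at(f), linked(f,c), near(c), ready(c)}
3. step(c,b)  →  {at(f), linked(f,c), near(b), near(c), ready(b), ready(c)}
optimal plan length = 3; 3 > 1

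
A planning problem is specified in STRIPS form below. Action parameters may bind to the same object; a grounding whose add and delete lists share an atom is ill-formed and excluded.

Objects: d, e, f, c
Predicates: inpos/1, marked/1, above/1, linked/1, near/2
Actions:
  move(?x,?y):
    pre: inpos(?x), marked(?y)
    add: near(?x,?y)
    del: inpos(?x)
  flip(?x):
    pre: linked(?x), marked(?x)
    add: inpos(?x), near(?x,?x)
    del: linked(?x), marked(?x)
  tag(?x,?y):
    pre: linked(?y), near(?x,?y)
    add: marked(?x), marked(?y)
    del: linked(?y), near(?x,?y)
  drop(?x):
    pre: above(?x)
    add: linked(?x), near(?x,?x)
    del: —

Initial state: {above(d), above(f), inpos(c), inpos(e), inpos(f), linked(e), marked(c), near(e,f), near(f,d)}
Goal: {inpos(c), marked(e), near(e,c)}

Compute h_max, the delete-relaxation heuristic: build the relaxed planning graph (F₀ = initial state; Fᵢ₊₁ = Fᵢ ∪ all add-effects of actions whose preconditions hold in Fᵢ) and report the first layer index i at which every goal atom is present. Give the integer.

F0 = init (9 atoms)
F1 = F0 ∪ {linked(d), linked(f), near(c,c), near(d,d), near(e,c), near(f,c), near(f,f)}  (16 atoms)
F2 = F1 ∪ {marked(d), marked(e), marked(f)}  (19 atoms)
goal ⊆ F2  ⇒  h_max = 2

2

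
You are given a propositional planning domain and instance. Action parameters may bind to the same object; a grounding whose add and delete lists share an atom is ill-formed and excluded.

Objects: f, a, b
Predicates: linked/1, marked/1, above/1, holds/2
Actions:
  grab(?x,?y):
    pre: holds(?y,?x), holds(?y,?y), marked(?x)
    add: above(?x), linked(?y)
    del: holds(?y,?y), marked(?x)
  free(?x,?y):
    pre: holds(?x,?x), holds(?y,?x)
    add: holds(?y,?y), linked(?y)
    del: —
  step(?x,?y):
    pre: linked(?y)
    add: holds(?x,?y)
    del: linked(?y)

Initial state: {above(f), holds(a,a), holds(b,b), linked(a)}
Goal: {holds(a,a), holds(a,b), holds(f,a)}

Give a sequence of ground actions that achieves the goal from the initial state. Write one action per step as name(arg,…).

free(b,b); step(f,a); step(a,b)

1. free(b,b)  →  {above(f), holds(a,a), holds(b,b), linked(a), linked(b)}
2. step(f,a)  →  {above(f), holds(a,a), holds(b,b), holds(f,a), linked(b)}
3. step(a,b)  →  {above(f), holds(a,a), holds(a,b), holds(b,b), holds(f,a)}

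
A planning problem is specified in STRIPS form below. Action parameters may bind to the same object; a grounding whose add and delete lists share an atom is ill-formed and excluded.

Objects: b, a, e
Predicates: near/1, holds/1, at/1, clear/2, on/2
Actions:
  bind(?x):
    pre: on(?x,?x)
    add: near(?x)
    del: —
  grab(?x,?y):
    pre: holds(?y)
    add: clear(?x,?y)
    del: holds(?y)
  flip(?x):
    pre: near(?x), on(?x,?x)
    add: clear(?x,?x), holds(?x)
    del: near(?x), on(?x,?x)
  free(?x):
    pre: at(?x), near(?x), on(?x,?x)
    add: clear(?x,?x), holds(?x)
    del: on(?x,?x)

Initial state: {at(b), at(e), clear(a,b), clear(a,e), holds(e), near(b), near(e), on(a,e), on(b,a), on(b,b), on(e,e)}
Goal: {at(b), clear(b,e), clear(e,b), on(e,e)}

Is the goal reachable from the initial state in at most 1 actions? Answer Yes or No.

No

1. grab(b,e)  →  {at(b), at(e), clear(a,b), clear(a,e), clear(b,e), near(b), near(e), on(a,e), on(b,a), on(b,b), on(e,e)}
2. flip(b)  →  {at(b), at(e), clear(a,b), clear(a,e), clear(b,b), clear(b,e), holds(b), near(e), on(a,e), on(b,a), on(e,e)}
3. grab(e,b)  →  {at(b), at(e), clear(a,b), clear(a,e), clear(b,b), clear(b,e), clear(e,b), near(e), on(a,e), on(b,a), on(e,e)}
optimal plan length = 3; 3 > 1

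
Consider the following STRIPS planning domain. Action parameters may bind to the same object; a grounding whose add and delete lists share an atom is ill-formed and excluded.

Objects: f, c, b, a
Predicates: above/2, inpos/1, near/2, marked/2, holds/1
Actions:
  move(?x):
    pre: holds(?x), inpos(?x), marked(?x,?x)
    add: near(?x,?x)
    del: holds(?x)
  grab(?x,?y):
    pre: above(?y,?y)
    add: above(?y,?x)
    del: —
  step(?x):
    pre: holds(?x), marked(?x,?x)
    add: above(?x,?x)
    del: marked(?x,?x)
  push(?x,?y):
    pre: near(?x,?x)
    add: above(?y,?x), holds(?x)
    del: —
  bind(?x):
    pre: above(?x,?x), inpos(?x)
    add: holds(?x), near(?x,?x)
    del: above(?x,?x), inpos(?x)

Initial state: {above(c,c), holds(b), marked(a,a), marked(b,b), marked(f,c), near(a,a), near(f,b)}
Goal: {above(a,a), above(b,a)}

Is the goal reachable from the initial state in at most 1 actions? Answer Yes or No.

1. push(a,b)  →  {above(b,a), above(c,c), holds(a), holds(b), marked(a,a), marked(b,b), marked(f,c), near(a,a), near(f,b)}
2. step(a)  →  {above(a,a), above(b,a), above(c,c), holds(a), holds(b), marked(b,b), marked(f,c), near(a,a), near(f,b)}
optimal plan length = 2; 2 > 1

No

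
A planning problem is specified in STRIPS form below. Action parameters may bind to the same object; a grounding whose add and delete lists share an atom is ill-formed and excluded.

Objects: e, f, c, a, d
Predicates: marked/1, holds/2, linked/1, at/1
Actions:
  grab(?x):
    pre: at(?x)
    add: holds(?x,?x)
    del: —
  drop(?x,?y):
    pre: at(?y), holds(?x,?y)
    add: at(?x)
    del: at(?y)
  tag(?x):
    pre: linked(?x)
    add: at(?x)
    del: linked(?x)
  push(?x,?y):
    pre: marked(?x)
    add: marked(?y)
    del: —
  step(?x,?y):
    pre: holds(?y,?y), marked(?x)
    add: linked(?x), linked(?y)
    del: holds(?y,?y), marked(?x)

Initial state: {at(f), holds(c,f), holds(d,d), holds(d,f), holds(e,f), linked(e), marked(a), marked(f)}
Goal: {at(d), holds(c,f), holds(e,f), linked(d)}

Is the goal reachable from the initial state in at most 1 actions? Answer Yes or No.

No

1. drop(d,f)  →  {at(d), holds(c,f), holds(d,d), holds(d,f), holds(e,f), linked(e), marked(a), marked(f)}
2. step(f,d)  →  {at(d), holds(c,f), holds(d,f), holds(e,f), linked(d), linked(e), linked(f), marked(a)}
optimal plan length = 2; 2 > 1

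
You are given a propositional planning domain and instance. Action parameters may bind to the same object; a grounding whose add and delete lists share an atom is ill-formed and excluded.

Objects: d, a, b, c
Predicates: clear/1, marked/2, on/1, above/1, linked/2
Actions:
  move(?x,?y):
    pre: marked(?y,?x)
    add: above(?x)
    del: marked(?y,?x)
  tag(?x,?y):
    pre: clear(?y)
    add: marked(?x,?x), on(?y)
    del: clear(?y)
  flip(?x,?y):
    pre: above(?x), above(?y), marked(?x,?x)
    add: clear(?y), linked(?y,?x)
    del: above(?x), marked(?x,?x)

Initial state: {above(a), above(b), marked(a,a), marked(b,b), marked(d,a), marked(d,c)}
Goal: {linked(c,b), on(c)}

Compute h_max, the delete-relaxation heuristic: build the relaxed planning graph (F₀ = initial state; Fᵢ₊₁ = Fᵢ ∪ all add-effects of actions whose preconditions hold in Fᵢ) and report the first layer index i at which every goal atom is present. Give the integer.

F0 = init (6 atoms)
F1 = F0 ∪ {above(c), clear(a), clear(b), linked(a,a), linked(a,b), linked(b,a), linked(b,b)}  (13 atoms)
F2 = F1 ∪ {clear(c), linked(c,a), linked(c,b), marked(c,c), marked(d,d), on(a), on(b)}  (20 atoms)
F3 = F2 ∪ {above(d), linked(a,c), linked(b,c), linked(c,c), on(c)}  (25 atoms)
goal ⊆ F3  ⇒  h_max = 3

3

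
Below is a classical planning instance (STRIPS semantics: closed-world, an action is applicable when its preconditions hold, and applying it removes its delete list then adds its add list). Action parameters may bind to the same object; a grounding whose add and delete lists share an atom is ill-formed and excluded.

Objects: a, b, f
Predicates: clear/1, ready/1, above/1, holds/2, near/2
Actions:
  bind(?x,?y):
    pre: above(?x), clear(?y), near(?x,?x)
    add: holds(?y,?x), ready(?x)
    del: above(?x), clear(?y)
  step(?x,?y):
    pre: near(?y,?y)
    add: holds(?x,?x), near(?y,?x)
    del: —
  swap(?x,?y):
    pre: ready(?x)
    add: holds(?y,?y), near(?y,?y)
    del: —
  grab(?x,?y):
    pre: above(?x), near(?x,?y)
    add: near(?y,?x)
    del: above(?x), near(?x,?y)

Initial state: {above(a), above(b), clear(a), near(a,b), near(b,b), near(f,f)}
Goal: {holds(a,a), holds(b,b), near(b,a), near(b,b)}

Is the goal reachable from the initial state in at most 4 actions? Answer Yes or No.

1. step(a,b)  →  {above(a), above(b), clear(a), holds(a,a), near(a,b), near(b,a), near(b,b), near(f,f)}
2. step(b,b)  →  {above(a), above(b), clear(a), holds(a,a), holds(b,b), near(a,b), near(b,a), near(b,b), near(f,f)}
optimal plan length = 2; 2 ≤ 4

Yes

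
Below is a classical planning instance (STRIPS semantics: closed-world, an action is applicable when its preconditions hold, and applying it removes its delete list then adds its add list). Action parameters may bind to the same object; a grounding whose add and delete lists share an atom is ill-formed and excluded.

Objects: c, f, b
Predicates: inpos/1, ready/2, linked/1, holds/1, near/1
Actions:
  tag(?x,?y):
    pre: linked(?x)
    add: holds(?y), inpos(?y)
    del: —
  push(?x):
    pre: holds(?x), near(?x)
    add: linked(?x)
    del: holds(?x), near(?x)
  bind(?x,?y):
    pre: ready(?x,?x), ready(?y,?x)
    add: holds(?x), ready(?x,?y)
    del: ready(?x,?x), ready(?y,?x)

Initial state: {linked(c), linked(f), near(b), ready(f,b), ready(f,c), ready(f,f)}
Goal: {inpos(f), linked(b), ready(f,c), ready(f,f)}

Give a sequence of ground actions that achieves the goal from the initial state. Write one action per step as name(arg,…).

1. tag(c,f)  →  {holds(f), inpos(f), linked(c), linked(f), near(b), ready(f,b), ready(f,c), ready(f,f)}
2. tag(c,b)  →  {holds(b), holds(f), inpos(b), inpos(f), linked(c), linked(f), near(b), ready(f,b), ready(f,c), ready(f,f)}
3. push(b)  →  {holds(f), inpos(b), inpos(f), linked(b), linked(c), linked(f), ready(f,b), ready(f,c), ready(f,f)}

tag(c,f); tag(c,b); push(b)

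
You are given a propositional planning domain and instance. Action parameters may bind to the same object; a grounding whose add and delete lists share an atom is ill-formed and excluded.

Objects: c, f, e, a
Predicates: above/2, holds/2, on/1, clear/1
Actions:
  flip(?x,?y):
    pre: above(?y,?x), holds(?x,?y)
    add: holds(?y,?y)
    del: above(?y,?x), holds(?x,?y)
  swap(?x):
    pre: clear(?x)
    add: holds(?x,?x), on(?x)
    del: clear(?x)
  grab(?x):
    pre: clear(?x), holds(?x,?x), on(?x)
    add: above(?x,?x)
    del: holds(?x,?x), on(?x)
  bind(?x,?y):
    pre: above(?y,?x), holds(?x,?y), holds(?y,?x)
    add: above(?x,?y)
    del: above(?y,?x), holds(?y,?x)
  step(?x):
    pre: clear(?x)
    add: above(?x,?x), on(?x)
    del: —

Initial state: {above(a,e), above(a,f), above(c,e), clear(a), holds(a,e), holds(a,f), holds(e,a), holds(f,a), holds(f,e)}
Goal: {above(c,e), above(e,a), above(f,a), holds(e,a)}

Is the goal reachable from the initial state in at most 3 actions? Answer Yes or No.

1. bind(f,a)  →  {above(a,e), above(c,e), above(f,a), clear(a), holds(a,e), holds(e,a), holds(f,a), holds(f,e)}
2. bind(e,a)  →  {above(c,e), above(e,a), above(f,a), clear(a), holds(e,a), holds(f,a), holds(f,e)}
optimal plan length = 2; 2 ≤ 3

Yes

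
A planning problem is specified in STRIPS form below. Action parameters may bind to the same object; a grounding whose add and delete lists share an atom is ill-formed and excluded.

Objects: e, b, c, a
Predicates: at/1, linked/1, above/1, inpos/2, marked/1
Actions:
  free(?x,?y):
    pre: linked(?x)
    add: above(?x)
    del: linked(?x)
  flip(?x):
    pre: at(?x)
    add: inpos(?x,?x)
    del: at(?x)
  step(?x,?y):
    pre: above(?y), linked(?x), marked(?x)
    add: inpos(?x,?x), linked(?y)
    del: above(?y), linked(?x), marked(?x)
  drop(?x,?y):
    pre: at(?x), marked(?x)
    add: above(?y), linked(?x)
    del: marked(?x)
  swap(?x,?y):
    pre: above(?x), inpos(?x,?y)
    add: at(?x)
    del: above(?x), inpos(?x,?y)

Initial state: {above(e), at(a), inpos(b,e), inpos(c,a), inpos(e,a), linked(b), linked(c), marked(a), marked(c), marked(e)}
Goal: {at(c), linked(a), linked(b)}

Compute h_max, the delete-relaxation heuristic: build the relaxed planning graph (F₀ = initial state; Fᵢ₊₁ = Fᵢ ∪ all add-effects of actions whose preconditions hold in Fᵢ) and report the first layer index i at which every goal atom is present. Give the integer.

2

F0 = init (10 atoms)
F1 = F0 ∪ {above(a), above(b), above(c), at(e), inpos(a,a), inpos(c,c), linked(a), linked(e)}  (18 atoms)
F2 = F1 ∪ {at(b), at(c), inpos(e,e)}  (21 atoms)
goal ⊆ F2  ⇒  h_max = 2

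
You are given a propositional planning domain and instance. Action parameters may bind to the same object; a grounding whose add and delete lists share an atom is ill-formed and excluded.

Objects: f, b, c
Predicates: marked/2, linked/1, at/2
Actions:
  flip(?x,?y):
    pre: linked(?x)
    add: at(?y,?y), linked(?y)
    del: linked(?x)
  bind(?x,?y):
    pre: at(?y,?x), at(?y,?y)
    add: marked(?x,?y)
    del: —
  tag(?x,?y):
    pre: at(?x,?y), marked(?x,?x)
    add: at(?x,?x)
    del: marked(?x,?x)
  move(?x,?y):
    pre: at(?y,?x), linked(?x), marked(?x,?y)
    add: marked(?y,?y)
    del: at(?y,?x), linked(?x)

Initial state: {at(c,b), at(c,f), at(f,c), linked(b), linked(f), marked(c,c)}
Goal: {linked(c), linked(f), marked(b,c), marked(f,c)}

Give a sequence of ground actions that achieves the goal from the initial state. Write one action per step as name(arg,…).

1. flip(b,c)  →  {at(c,b), at(c,c), at(c,f), at(f,c), linked(c), linked(f), marked(c,c)}
2. bind(f,c)  →  {at(c,b), at(c,c), at(c,f), at(f,c), linked(c), linked(f), marked(c,c), marked(f,c)}
3. bind(b,c)  →  {at(c,b), at(c,c), at(c,f), at(f,c), linked(c), linked(f), marked(b,c), marked(c,c), marked(f,c)}

flip(b,c); bind(f,c); bind(b,c)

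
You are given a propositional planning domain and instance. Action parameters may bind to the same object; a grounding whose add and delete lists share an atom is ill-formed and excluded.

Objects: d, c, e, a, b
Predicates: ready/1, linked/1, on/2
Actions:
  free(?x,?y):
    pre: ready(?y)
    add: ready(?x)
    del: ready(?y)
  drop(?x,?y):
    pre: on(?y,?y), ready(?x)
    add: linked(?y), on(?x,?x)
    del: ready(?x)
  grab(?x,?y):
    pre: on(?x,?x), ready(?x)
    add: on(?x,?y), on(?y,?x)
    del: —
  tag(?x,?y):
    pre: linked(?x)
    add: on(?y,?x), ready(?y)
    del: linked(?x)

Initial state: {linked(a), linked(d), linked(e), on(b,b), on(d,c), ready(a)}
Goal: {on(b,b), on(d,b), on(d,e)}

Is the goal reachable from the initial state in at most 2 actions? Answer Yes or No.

1. free(b,a)  →  {linked(a), linked(d), linked(e), on(b,b), on(d,c), ready(b)}
2. grab(b,d)  →  {linked(a), linked(d), linked(e), on(b,b), on(b,d), on(d,b), on(d,c), ready(b)}
3. tag(e,d)  →  {linked(a), linked(d), on(b,b), on(b,d), on(d,b), on(d,c), on(d,e), ready(b), ready(d)}
optimal plan length = 3; 3 > 2

No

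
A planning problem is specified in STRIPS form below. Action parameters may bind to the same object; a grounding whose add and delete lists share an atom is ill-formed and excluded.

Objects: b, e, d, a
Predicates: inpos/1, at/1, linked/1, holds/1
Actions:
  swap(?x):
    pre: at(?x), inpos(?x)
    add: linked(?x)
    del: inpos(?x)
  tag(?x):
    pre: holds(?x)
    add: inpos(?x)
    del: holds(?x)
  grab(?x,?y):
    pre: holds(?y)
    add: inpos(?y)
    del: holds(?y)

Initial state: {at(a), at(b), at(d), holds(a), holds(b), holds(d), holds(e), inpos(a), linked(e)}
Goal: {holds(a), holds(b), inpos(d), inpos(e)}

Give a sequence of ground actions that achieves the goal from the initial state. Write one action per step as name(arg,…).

1. tag(e)  →  {at(a), at(b), at(d), holds(a), holds(b), holds(d), inpos(a), inpos(e), linked(e)}
2. tag(d)  →  {at(a), at(b), at(d), holds(a), holds(b), inpos(a), inpos(d), inpos(e), linked(e)}

tag(e); tag(d)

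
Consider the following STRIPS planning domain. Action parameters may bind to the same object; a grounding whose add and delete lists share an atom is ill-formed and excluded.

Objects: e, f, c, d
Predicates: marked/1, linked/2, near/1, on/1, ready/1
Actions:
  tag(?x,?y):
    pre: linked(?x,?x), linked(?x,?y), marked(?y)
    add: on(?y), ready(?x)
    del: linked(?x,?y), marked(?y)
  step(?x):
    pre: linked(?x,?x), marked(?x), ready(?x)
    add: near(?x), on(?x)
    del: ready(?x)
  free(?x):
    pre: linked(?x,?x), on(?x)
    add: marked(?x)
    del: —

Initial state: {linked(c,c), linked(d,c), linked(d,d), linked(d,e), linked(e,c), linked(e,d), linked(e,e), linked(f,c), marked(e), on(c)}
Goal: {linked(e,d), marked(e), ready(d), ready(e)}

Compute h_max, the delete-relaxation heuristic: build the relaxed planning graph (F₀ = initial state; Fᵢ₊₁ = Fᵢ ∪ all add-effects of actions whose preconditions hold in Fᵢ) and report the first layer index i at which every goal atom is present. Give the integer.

1

F0 = init (10 atoms)
F1 = F0 ∪ {marked(c), on(e), ready(d), ready(e)}  (14 atoms)
goal ⊆ F1  ⇒  h_max = 1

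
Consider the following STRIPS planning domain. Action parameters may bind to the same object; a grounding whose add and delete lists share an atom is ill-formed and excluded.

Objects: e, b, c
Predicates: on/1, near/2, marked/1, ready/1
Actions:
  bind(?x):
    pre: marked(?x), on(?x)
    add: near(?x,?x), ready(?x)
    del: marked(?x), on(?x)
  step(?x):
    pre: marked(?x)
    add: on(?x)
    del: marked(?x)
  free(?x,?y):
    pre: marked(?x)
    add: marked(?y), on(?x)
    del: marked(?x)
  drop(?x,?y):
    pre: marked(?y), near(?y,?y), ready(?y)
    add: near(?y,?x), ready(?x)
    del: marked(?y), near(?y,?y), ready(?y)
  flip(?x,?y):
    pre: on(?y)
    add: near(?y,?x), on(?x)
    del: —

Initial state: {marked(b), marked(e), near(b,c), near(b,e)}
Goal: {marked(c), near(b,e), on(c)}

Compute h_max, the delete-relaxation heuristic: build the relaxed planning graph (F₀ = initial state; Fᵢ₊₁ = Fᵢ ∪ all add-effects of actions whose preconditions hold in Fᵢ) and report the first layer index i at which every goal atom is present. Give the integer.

2

F0 = init (4 atoms)
F1 = F0 ∪ {marked(c), on(b), on(e)}  (7 atoms)
F2 = F1 ∪ {near(b,b), near(e,b), near(e,c), near(e,e), on(c), ready(b), ready(e)}  (14 atoms)
goal ⊆ F2  ⇒  h_max = 2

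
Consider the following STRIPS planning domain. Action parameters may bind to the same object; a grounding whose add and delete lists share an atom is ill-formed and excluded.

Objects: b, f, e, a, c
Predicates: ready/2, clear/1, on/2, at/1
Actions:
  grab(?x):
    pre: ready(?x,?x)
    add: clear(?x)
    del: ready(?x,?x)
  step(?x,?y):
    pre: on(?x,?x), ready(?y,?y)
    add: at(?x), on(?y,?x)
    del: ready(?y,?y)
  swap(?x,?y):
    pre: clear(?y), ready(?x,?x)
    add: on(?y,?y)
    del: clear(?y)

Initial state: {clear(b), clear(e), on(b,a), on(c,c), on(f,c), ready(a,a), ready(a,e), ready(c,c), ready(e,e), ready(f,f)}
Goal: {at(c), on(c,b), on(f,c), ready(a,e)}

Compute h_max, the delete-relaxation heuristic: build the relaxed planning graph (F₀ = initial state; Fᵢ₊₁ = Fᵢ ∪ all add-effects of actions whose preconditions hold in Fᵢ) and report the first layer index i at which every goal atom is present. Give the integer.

F0 = init (10 atoms)
F1 = F0 ∪ {at(c), clear(a), clear(c), clear(f), on(a,c), on(b,b), on(e,c), on(e,e)}  (18 atoms)
F2 = F1 ∪ {at(b), at(e), on(a,a), on(a,b), on(a,e), on(c,b), on(c,e), on(e,b), on(f,b), on(f,e), on(f,f)}  (29 atoms)
goal ⊆ F2  ⇒  h_max = 2

2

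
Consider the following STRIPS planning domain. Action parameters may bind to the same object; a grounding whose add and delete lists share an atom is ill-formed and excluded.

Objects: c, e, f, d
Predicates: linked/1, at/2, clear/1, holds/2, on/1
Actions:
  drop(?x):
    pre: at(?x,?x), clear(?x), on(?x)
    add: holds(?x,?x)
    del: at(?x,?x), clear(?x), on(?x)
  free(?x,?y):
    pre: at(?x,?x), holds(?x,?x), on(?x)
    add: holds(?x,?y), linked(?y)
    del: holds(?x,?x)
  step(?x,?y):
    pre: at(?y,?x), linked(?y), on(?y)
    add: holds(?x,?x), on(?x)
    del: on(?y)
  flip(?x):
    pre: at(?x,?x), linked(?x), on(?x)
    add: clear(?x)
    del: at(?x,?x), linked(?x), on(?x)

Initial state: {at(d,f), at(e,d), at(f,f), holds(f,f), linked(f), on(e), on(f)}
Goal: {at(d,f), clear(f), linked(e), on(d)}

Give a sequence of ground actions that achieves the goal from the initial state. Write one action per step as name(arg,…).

free(f,e); step(d,e); flip(f)

1. free(f,e)  →  {at(d,f), at(e,d), at(f,f), holds(f,e), linked(e), linked(f), on(e), on(f)}
2. step(d,e)  →  {at(d,f), at(e,d), at(f,f), holds(d,d), holds(f,e), linked(e), linked(f), on(d), on(f)}
3. flip(f)  →  {at(d,f), at(e,d), clear(f), holds(d,d), holds(f,e), linked(e), on(d)}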